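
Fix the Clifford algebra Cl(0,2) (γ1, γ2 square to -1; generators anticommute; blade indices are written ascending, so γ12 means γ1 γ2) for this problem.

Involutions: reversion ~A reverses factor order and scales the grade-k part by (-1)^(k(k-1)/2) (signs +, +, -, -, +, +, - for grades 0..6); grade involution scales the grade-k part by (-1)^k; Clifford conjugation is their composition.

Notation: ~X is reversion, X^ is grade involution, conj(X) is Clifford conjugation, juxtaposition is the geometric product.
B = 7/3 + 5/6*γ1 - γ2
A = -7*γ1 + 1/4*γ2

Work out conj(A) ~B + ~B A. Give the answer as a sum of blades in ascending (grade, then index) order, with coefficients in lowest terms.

first term: -73/12 + 49/3*γ1 - 7/12*γ2 - 163/24*γ12
second term: 73/12 - 49/3*γ1 + 7/12*γ2 - 163/24*γ12
Answer: -163/12*γ12


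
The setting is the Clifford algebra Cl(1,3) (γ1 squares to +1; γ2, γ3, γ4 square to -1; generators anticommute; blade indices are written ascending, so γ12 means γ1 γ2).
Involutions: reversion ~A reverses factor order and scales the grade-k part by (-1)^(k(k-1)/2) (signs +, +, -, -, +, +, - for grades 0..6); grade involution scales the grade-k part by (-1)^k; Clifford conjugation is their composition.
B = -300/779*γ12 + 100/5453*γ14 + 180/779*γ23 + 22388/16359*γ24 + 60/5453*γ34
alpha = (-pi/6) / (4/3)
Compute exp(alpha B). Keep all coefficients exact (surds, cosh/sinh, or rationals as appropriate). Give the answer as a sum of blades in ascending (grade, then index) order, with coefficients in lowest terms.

B^2 term by term: the squares give (-300/779)^2*(γ12)^2 + (100/5453)^2*(γ14)^2 + (180/779)^2*(γ23)^2 + (22388/16359)^2*(γ24)^2 + (60/5453)^2*(γ34)^2 = 90000/606841*(+1) + 10000/29735209*(+1) + 32400/606841*(-1) + 501222544/267616881*(-1) + 3600/29735209*(-1) = -16/9 (each basis 2-blade squares to minus the product of its generators' squares); cross terms between blades sharing an index anticommute and cancel; the commuting (index-disjoint) pairs give grade-4 terms 2*c*c'*(blade product), which cancel blade by blade — γ1234: -36000/4247887 + 36000/4247887 = 0 — confirming B is simple. So B^2 = -16/9.
B^2 = -16/9 — since the square is negative, the closed form is circular: l = 4/3, alpha*l = -pi/6, so exp(alpha B) = cos(-pi/6) + (sin(-pi/6)/(4/3))*B = sqrt(3)/2 + (-3/8)*B.
Answer: sqrt(3)/2 + 225/1558*γ12 - 75/10906*γ14 - 135/1558*γ23 - 5597/10906*γ24 - 45/10906*γ34


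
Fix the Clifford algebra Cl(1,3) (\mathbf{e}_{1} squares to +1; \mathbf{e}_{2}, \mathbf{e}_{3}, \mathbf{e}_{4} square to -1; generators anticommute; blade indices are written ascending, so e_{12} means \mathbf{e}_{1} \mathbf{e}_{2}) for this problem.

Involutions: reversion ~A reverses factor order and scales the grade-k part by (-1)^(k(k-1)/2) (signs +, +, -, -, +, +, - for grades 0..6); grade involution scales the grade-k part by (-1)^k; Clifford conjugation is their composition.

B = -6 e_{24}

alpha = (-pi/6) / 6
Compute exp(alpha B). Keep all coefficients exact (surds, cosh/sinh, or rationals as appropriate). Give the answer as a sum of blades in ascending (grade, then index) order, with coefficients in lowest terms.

B^2 = (-6)^2*(e_{24})^2 = 36*(-1) = -36 (a basis 2-blade squares to minus the product of its generators' squares).
B^2 = -36 — the series telescopes trigonometrically here: l = 6, alpha*l = - \frac{\pi}{6}, so exp(alpha B) = cos(- \frac{\pi}{6}) + (sin(- \frac{\pi}{6})/6)*B = \frac{\sqrt{3}}{2} + (- \frac{1}{12})*B.
Answer: \frac{\sqrt{3}}{2} + \frac{1}{2} e_{24}


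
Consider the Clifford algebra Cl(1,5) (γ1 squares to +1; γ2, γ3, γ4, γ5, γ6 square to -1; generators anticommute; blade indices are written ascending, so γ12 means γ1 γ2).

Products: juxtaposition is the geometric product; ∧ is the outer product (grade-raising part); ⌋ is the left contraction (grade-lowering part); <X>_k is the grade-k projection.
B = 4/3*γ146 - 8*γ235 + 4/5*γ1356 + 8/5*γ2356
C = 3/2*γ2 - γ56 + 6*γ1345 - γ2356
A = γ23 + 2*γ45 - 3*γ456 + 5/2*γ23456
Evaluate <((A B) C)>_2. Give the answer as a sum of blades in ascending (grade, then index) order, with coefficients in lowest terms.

step 1: 4*γ4 + 8*γ5 + 4*γ15 + 20*γ46 - 8/5*γ56 + 2*γ124 + 12/5*γ134 + 8/3*γ156 + 104/5*γ234 - 10/3*γ1235 - 4/5*γ1256 - 8/5*γ1346 + 104/5*γ2346 + 4/3*γ12346
step 2: -8/5 + 8/3*γ1 - 72/5*γ5 + 8*γ6 - 4/5*γ12 + 4/5*γ13 + 3*γ14 + 22/3*γ16 - 8/5*γ23 + 14*γ24 - 12*γ25 - 36/5*γ34 + 4/5*γ45 + 48/5*γ56 + 8/3*γ123 + 594/5*γ125 + 48*γ134 - 19*γ135 + 4/3*γ145 + 6/5*γ156 + 12*γ235 + 8*γ236 + 30*γ246 + 28/5*γ256 + 236/5*γ346 + 84/5*γ456 + 18/5*γ1234 + 2/3*γ1236 + 8/5*γ1245 + 644/5*γ1256 + 8/5*γ1345 - 38/5*γ1346 - 120*γ1356 - 204/5*γ2345 + 24/5*γ2346 - 4/3*γ12345 + 12/5*γ12346 - 22/5*γ12456 - 2/5*γ13456 - 124/5*γ23456
step 3: -4/5*γ12 + 4/5*γ13 + 3*γ14 + 22/3*γ16 - 8/5*γ23 + 14*γ24 - 12*γ25 - 36/5*γ34 + 4/5*γ45 + 48/5*γ56
Answer: -4/5*γ12 + 4/5*γ13 + 3*γ14 + 22/3*γ16 - 8/5*γ23 + 14*γ24 - 12*γ25 - 36/5*γ34 + 4/5*γ45 + 48/5*γ56


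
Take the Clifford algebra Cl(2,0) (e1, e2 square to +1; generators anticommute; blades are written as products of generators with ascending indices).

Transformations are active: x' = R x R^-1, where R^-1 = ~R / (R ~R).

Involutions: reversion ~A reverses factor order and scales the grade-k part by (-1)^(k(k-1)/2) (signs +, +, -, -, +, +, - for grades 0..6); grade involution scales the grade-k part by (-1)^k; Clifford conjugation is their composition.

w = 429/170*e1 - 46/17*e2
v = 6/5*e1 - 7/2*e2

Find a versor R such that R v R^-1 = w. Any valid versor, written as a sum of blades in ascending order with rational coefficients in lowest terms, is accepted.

Key observation: q(v) = q(w) = 1369/100 (sandwiches preserve the norm), so R = v + w = 633/170*e1 - 211/34*e2 works whenever it is invertible — the component of v along it is kept and (v - w)/2 reverses, sending v to w.
Answer: 633/170*e1 - 211/34*e2


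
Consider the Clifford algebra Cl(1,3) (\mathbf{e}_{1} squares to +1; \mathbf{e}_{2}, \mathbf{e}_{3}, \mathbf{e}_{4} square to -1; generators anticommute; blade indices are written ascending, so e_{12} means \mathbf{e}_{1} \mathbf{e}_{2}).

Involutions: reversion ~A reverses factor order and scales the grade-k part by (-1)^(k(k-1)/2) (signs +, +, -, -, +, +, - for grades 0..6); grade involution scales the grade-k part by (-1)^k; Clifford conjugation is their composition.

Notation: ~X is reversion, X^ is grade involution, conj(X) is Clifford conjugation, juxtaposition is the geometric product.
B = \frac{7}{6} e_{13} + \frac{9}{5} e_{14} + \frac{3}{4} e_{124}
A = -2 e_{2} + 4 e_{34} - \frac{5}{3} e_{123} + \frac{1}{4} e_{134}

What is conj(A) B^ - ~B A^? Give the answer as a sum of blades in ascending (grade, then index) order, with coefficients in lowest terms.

first term: \frac{35}{18} e_{2} - \frac{9}{20} e_{3} + \frac{7}{24} e_{4} + \frac{36}{5} e_{13} - \frac{37}{6} e_{14} + \frac{3}{16} e_{23} + \frac{5}{4} e_{34} - \frac{16}{3} e_{123} - \frac{18}{5} e_{124} - 3 e_{234}
second term: \frac{35}{18} e_{2} - \frac{9}{20} e_{3} + \frac{7}{24} e_{4} - \frac{36}{5} e_{13} + \frac{19}{6} e_{14} + \frac{3}{16} e_{23} + \frac{5}{4} e_{34} - \frac{2}{3} e_{123} + \frac{18}{5} e_{124} + 3 e_{234}
Answer: \frac{72}{5} e_{13} - \frac{28}{3} e_{14} - \frac{14}{3} e_{123} - \frac{36}{5} e_{124} - 6 e_{234}


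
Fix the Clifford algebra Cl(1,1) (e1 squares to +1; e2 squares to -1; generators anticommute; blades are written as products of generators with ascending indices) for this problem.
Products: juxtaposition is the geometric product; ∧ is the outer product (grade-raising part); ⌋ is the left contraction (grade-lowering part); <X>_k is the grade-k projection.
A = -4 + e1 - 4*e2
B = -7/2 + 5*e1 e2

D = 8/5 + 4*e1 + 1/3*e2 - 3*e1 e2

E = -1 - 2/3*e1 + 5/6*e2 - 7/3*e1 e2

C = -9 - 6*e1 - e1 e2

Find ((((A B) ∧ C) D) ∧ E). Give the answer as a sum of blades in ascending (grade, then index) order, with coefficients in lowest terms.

step 1: 14 - 47/2*e1 + 19*e2 - 20*e1 e2
step 2: -126 + 255/2*e1 - 171*e2 + 280*e1 e2
step 3: -2373/5 + 359/3*e1 - 18181/10*e2 + 3105/2*e1 e2
step 4: 2373/5 + 2951/15*e1 + 7113/5*e2 - 14017/9*e1 e2
Answer: 2373/5 + 2951/15*e1 + 7113/5*e2 - 14017/9*e1 e2


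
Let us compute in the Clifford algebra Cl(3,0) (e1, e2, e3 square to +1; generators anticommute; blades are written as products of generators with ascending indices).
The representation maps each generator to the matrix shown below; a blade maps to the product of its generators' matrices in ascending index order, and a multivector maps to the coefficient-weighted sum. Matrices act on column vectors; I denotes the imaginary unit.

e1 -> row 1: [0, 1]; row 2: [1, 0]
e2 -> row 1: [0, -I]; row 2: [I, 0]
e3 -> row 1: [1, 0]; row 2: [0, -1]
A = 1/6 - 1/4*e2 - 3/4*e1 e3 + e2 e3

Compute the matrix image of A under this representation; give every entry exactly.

Bivector images (products of the table entries): rho(e1 e3) = rho(e1)rho(e3) = row 1: [0, -1]; row 2: [1, 0]; rho(e2 e3) = rho(e2)rho(e3) = row 1: [0, I]; row 2: [I, 0].
M = (1/6)*1 + (-1/4)*rho(e2) + (-3/4)*rho(e1 e3) + (1)*rho(e2 e3), summed entrywise (1 is the identity matrix):
Answer: row 1: [1/6, 3/4 + 5*I/4]; row 2: [-3/4 + 3*I/4, 1/6]


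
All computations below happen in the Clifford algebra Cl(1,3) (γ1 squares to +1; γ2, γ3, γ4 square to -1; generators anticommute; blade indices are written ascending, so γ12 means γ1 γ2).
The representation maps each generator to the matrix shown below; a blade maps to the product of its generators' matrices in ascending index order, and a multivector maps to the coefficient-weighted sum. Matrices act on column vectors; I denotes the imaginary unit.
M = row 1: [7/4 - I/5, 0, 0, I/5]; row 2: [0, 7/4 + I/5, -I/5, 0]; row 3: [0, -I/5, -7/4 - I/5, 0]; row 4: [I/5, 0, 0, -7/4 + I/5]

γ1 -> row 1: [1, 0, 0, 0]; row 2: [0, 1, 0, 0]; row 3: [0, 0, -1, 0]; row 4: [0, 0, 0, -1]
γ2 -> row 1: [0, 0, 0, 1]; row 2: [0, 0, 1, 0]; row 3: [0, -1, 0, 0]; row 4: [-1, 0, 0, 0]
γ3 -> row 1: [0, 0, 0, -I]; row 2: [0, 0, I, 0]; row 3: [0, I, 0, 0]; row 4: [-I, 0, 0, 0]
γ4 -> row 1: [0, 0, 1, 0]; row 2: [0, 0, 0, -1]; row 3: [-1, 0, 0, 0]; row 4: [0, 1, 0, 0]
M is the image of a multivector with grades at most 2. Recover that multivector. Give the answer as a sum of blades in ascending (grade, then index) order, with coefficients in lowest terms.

Method: the blade images are trace-orthogonal — tr(rho(e_A) rho(e_B)^-1) = 4 if A = B and 0 otherwise — and rho(e_A)^-1 = (e_A)^2 * rho(e_A) with (e_A)^2 = +1 or -1, so the coefficient of e_A in the preimage is (e_A)^2 * tr(M rho(e_A))/4.
Nonzero projections over blades of grade <= 2: γ1: (γ1)^2 = +1, tr(M rho(γ1)) = 7, coefficient 7/4; γ3: (γ3)^2 = -1, tr(M rho(γ3)) = 4/5, coefficient -1/5; γ23: (γ23)^2 = -1, tr(M rho(γ23)) = -4/5, coefficient 1/5. Every other blade of grade <= 2 projects to 0.
Answer: 7/4*γ1 - 1/5*γ3 + 1/5*γ23


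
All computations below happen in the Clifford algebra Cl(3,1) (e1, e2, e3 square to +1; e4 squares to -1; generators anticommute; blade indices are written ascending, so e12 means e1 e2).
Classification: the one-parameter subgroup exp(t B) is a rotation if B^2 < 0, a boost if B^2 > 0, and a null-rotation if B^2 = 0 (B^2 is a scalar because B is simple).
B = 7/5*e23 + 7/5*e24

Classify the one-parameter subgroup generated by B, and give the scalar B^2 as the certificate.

B^2 term by term: the squares give (7/5)^2*(e23)^2 + (7/5)^2*(e24)^2 = 49/25*(-1) + 49/25*(+1) = 0 (each basis 2-blade squares to minus the product of its generators' squares); cross terms between blades sharing an index anticommute and cancel. So B^2 = 0.
Answer: null-rotation, certificate B^2 = 0. B^2 = 0 is basis-independent, so its sign is the whole story.


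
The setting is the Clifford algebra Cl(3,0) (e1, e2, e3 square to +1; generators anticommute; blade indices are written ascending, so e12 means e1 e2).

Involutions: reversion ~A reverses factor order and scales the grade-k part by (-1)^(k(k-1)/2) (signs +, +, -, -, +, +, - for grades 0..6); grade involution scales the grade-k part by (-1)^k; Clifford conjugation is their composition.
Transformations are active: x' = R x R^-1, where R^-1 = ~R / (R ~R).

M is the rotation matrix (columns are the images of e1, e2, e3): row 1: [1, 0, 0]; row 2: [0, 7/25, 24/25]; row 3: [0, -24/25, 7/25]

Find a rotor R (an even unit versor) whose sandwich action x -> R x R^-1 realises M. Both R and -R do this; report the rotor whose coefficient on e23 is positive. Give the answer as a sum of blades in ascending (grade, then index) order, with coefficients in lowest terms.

Method: write R = a + b12*e12 + b13*e13 + b23*e23 with a^2 + b12^2 + b13^2 + b23^2 = 1 (so R^-1 = ~R). Expanding the columns R e_j ~R gives tr M = 4a^2 - 1 and, from the antisymmetric part, M21 - M12 = -4a*b12, M13 - M31 = 4a*b13, M32 - M23 = -4a*b23.
Here tr M = 39/25, so a^2 = (1 + tr M)/4 = 16/25 and a = ±4/5. Taking a = 4/5: M21 - M12 = 0, M13 - M31 = 0, M32 - M23 = -48/25, giving b12 = 0, b13 = 0, b23 = 3/5, i.e. R = 4/5 + 3/5*e23.
Its e23 coefficient is already positive.
Answer: 4/5 + 3/5*e23. Note: both R and -R realise this M (trace 39/25); the covering map identifies them, and the e23-coefficient sign is the tie-breaker.


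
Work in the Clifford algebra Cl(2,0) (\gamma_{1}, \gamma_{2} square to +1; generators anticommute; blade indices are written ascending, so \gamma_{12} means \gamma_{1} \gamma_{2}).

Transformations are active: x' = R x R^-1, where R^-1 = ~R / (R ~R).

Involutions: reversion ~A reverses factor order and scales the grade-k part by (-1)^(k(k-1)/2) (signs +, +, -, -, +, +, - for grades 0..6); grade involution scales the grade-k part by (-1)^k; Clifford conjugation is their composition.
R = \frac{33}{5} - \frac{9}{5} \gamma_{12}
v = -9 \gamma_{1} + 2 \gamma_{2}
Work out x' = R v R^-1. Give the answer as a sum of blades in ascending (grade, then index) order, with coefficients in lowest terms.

~R = \frac{33}{5} + \frac{9}{5} \gamma_{12}, and R ~R = \frac{234}{5}, so R^-1 = ~R / (\frac{234}{5}).
R v = -63 \gamma_{1} - 3 \gamma_{2}
Answer: -\frac{114}{13} \gamma_{1} - \frac{37}{13} \gamma_{2}


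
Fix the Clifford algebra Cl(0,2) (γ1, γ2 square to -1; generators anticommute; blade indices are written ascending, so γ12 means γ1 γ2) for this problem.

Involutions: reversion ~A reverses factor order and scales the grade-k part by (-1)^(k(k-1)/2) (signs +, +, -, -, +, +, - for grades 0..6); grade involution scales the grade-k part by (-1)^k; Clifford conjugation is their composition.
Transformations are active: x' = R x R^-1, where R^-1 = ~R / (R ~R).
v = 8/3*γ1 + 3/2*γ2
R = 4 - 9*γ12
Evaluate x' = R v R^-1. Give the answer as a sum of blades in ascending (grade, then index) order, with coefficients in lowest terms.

~R = 4 + 9*γ12, and R ~R = 97, so R^-1 = ~R / (97).
R v = 145/6*γ1 - 18*γ2
Answer: -196/291*γ1 - 579/194*γ2


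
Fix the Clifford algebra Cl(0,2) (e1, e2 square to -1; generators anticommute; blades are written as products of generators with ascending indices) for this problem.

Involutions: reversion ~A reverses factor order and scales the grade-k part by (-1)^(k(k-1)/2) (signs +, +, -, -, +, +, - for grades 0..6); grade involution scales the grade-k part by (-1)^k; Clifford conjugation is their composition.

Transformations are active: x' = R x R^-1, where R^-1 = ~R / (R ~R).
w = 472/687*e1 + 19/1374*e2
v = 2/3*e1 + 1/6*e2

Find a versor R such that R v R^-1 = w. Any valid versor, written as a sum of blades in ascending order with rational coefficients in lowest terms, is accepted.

Sketch: the shared square -17/36 makes R = v + w = 310/229*e1 + 124/687*e2 the natural versor; its sandwich fixes that direction, negates (v - w)/2, and sends v to w.
Answer: 310/229*e1 + 124/687*e2


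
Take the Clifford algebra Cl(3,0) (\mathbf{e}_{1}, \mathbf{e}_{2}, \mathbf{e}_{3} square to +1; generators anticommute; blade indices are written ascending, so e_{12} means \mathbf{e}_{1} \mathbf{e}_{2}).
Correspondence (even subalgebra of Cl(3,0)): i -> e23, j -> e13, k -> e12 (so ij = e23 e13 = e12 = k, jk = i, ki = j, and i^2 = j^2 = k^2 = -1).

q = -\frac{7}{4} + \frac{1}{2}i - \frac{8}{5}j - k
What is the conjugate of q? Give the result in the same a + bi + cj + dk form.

In blades: q = -\frac{7}{4} - e_{12} - \frac{8}{5} e_{13} + \frac{1}{2} e_{23}.
Quaternion conjugation is reversion on the even subalgebra: the scalar is fixed and every grade-2 blade flips sign, giving -\frac{7}{4} + e_{12} + \frac{8}{5} e_{13} - \frac{1}{2} e_{23}; translating back:
Answer: -\frac{7}{4} - \frac{1}{2}i + \frac{8}{5}j + k


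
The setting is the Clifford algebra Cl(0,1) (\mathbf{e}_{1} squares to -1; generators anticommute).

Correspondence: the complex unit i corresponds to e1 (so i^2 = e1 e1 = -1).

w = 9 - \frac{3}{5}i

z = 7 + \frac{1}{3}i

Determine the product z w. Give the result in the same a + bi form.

In blades: z = 7 + \frac{1}{3} e_{1}, w = 9 - \frac{3}{5} e_{1}.
Distribute z over w term by term (generator squares from the signature, products reordered to ascending indices): (7)*w = 63 - \frac{21}{5} e_{1}; (\frac{1}{3} e_{1})*w = \frac{1}{5} + 3 e_{1}.
Sum: \frac{316}{5} - \frac{6}{5} e_{1}; translating back through the correspondence:
Answer: \frac{316}{5} - \frac{6}{5}i


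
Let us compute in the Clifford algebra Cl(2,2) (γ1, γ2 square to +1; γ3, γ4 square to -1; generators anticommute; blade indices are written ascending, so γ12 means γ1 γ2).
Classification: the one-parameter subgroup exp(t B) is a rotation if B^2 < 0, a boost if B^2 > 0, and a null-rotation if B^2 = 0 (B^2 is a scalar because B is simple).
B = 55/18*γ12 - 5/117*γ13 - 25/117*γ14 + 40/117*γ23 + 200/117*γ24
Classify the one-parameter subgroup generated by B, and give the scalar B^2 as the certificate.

B^2 term by term: the squares give (55/18)^2*(γ12)^2 + (-5/117)^2*(γ13)^2 + (-25/117)^2*(γ14)^2 + (40/117)^2*(γ23)^2 + (200/117)^2*(γ24)^2 = 3025/324*(-1) + 25/13689*(+1) + 625/13689*(+1) + 1600/13689*(+1) + 40000/13689*(+1) = -25/4 (each basis 2-blade squares to minus the product of its generators' squares); cross terms between blades sharing an index anticommute and cancel; the commuting (index-disjoint) pairs give grade-4 terms 2*c*c'*(blade product), which cancel blade by blade — γ1234: 2000/13689 - 2000/13689 = 0 — confirming B is simple. So B^2 = -25/4.
Answer: rotation, certificate B^2 = -25/4. Check the certificate: B^2 = -25/4, and that sign is decisive whatever form B takes.


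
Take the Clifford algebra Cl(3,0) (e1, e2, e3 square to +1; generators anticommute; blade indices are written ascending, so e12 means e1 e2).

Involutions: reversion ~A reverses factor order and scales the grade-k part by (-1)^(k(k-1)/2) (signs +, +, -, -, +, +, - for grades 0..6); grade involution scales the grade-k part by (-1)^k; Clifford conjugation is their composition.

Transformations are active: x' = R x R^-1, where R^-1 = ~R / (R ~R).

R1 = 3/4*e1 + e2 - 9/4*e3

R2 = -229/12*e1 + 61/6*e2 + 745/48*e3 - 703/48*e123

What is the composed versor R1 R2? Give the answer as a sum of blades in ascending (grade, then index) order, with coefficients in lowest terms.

Distribute over the terms of R1 (each basis-blade product reordered to ascending indices, repeated generators contracted through their squares):
(3/4*e1) R2 = -229/16 + 61/8*e12 + 745/64*e13 - 703/64*e23
(e2) R2 = 61/6 + 229/12*e12 + 703/48*e13 + 745/48*e23
(-9/4*e3) R2 = -2235/64 + 2109/64*e12 - 687/16*e13 + 183/8*e23
Summing the partial products and collecting blades:
Answer: -7501/192 + 11455/192*e12 - 3197/192*e13 + 5263/192*e23


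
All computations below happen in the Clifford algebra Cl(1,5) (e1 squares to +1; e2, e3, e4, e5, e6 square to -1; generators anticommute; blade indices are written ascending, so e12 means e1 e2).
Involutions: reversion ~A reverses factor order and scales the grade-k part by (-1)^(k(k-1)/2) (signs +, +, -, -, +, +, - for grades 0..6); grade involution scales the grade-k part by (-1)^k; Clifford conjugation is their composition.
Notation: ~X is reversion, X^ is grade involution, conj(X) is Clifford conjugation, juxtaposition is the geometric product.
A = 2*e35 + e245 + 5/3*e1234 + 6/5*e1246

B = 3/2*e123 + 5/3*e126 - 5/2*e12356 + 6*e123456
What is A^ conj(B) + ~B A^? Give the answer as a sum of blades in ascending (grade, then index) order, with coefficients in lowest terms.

first term: 1/2*e4 - 36/5*e35 + 10*e56 + 3*e125 - 5*e126 - 6*e136 + 3*e345 + 206/45*e346 + 25/6*e456 - 12*e1246 - 3/2*e1345 + 5/2*e1346 - 5/3*e1456 + 10/3*e12356
second term: 1/2*e4 - 36/5*e35 + 10*e56 + 3*e125 + 5*e126 + 6*e136 + 3*e345 - 206/45*e346 + 25/6*e456 - 12*e1246 + 3/2*e1345 + 5/2*e1346 + 5/3*e1456 - 10/3*e12356
Answer: e4 - 72/5*e35 + 20*e56 + 6*e125 + 6*e345 + 25/3*e456 - 24*e1246 + 5*e1346


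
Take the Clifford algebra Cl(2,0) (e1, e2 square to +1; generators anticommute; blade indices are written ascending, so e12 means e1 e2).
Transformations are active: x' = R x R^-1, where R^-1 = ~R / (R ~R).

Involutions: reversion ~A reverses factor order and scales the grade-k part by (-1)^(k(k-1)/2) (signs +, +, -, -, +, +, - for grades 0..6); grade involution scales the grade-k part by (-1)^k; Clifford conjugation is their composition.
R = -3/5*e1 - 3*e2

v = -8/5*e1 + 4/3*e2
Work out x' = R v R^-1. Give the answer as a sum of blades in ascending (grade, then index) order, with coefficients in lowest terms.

~R = -3/5*e1 - 3*e2, and R ~R = 234/25, so R^-1 = ~R / (234/25).
R v = -76/25 - 28/5*e12
Answer: 388/195*e1 + 8/13*e2


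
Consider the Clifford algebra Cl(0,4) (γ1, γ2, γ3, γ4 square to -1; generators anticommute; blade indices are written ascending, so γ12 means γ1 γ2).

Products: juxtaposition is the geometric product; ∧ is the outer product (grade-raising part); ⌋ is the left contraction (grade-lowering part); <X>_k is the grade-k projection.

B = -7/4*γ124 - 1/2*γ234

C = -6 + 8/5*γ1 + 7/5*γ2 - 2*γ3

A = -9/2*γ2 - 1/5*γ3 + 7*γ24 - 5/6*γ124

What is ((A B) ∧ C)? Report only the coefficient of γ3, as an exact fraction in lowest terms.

step 1: 35/24 + 49/4*γ1 - 7/2*γ3 + 5/12*γ13 + 63/8*γ14 + 1/10*γ24 - 9/4*γ34 + 7/20*γ1234
step 2: -35/4 - 427/6*γ1 + 49/24*γ2 + 217/12*γ3 + 343/20*γ12 - 107/5*γ13 - 189/4*γ14 + 49/10*γ23 - 3/5*γ24 + 27/2*γ34 - 7/12*γ123 - 2173/200*γ124 + 243/20*γ134 - 59/20*γ234 - 21/10*γ1234
Answer: 217/12


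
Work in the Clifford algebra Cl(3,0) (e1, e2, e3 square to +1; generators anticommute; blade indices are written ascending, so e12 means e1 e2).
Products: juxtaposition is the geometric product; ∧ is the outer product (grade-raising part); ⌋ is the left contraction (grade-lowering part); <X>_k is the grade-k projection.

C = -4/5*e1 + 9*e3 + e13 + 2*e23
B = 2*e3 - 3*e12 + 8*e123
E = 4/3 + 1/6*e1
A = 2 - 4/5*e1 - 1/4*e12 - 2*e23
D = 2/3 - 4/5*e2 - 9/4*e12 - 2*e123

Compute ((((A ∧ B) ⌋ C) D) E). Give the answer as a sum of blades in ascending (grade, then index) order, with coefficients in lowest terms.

step 1: 4*e3 - 6*e12 - 8/5*e13 + 31/2*e123
step 2: 188/5 - 4*e1 - 8*e2
step 3: 472/15 - 62/3*e1 - 1981/75*e2 - 407/5*e12 - 16*e13 + 8*e23 - 376/5*e123
step 4: 1733/45 - 1004/45*e1 - 9743/450*e2 + 8/3*e3 - 46859/450*e12 - 64/3*e13 - 28/15*e23 - 1484/15*e123
Answer: 1733/45 - 1004/45*e1 - 9743/450*e2 + 8/3*e3 - 46859/450*e12 - 64/3*e13 - 28/15*e23 - 1484/15*e123


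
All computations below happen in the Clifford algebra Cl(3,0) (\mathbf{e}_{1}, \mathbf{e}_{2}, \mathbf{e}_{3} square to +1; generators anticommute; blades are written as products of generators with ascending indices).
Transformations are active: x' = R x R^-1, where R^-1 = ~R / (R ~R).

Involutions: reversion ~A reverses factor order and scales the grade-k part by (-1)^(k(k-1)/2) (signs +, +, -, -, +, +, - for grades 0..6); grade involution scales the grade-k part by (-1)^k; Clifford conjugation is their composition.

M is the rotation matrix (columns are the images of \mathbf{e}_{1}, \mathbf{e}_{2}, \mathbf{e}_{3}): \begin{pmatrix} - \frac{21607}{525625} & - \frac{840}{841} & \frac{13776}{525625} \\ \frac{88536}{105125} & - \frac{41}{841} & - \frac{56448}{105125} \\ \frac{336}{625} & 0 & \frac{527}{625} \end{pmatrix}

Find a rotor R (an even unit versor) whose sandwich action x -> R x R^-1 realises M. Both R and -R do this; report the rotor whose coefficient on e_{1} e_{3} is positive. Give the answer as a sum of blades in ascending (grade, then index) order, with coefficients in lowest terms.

Method: write R = a + b12*e_{1} e_{2} + b13*e_{1} e_{3} + b23*e_{2} e_{3} with a^2 + b12^2 + b13^2 + b23^2 = 1 (so R^-1 = ~R). Expanding the columns R e_j ~R gives tr M = 4a^2 - 1 and, from the antisymmetric part, M21 - M12 = -4a*b12, M13 - M31 = 4a*b13, M32 - M23 = -4a*b23.
Here tr M = \frac{15839}{21025}, so a^2 = (1 + tr M)/4 = \frac{9216}{21025} and a = ±\frac{96}{145}. Taking a = \frac{96}{145}: M21 - M12 = \frac{193536}{105125}, M13 - M31 = -\frac{10752}{21025}, M32 - M23 = \frac{56448}{105125}, giving b12 = -\frac{504}{725}, b13 = -\frac{28}{145}, b23 = -\frac{147}{725}, i.e. R = \frac{96}{145} - \frac{504}{725} e_{1} e_{2} - \frac{28}{145} e_{1} e_{3} - \frac{147}{725} e_{2} e_{3}.
Its e_{1} e_{3} coefficient is negative, so report the other preimage -R.
Answer: -\frac{96}{145} + \frac{504}{725} e_{1} e_{2} + \frac{28}{145} e_{1} e_{3} + \frac{147}{725} e_{2} e_{3}. Why the constraint matters: R and -R act identically through the sandwich — M has trace \frac{15839}{21025} either way — so only the sign condition on e_{1} e_{3} picks one of the two preimages.


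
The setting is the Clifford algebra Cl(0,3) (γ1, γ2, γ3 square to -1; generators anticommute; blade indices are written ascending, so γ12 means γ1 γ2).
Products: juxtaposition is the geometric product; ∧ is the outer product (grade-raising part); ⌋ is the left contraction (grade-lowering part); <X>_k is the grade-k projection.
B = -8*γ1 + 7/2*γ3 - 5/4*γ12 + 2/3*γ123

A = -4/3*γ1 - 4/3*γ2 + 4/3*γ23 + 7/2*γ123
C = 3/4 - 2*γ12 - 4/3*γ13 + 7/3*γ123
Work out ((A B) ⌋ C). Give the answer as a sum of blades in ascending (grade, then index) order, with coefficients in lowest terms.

step 1: -25/3 + 7/9*γ1 - 19/3*γ2 + 35/8*γ3 - 275/12*γ12 - 65/9*γ13 + 218/9*γ23 - 32/3*γ123
step 2: -9353/108 - 2683/54*γ1 - 413/27*γ2 + 5887/108*γ3 + 155/24*γ12 - 11/3*γ13 - 49/27*γ23 - 175/9*γ123
Answer: -9353/108 - 2683/54*γ1 - 413/27*γ2 + 5887/108*γ3 + 155/24*γ12 - 11/3*γ13 - 49/27*γ23 - 175/9*γ123


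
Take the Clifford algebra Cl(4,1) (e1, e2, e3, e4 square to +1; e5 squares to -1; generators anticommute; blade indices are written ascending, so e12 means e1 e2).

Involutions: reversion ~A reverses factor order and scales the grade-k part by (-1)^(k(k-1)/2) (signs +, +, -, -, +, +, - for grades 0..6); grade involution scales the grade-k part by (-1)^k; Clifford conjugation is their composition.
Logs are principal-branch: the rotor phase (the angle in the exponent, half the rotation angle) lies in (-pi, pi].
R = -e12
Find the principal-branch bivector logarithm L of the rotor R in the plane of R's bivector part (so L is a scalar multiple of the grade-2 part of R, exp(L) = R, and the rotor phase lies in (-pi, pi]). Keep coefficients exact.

The scalar part of R is 0, which fixes the principal-branch rotor phase; the unit plane is then the bivector part divided by the sine of that phase, and L is that plane scaled by the phase.
Concretely: cos(phase) = 0 gives phase = ±pi/2, and since phase/sin(phase) is even the sign is immaterial: L = (phase/sin(phase)) * <R>_2 = (pi/2) * <R>_2.
Answer: -pi/2*e12


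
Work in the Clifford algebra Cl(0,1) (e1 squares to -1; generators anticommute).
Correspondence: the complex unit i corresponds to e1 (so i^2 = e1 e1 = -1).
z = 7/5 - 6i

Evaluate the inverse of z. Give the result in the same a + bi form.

In blades: z = 7/5 - 6*e1.
With qbar = 7/5 + 6*e1 (scalar fixed, mapped units negated), z qbar = 949/25 (the sum of squared coefficients), so z^-1 = qbar / (949/25) = 35/949 + 150/949*e1; translating back:
Answer: 35/949 + 150/949*i


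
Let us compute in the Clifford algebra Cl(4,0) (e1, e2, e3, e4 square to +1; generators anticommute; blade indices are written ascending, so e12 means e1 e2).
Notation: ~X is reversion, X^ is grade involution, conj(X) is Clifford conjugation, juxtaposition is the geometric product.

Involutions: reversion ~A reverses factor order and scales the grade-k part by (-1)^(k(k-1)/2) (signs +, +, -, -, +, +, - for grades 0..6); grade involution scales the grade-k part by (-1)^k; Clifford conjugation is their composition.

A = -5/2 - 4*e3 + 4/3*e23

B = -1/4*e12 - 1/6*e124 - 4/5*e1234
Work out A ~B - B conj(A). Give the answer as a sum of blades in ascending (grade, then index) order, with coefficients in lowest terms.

first term: -5/8*e12 - 1/3*e13 + 16/15*e14 - e123 + 167/60*e124 - 2/9*e134 + 4/3*e1234
second term: 5/8*e12 + 1/3*e13 - 16/15*e14 - e123 + 217/60*e124 + 2/9*e134 + 8/3*e1234
Answer: -5/4*e12 - 2/3*e13 + 32/15*e14 - 5/6*e124 - 4/9*e134 - 4/3*e1234


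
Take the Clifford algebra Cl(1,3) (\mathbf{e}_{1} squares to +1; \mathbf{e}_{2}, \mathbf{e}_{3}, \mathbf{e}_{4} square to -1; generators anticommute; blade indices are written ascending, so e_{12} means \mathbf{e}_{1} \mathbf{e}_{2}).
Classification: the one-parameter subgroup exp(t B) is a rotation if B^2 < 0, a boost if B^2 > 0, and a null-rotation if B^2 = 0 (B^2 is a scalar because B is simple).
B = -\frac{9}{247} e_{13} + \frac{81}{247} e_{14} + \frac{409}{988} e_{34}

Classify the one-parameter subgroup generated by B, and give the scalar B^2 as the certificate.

B^2 term by term: the squares give (-\frac{9}{247})^2*(e_{13})^2 + (\frac{81}{247})^2*(e_{14})^2 + (\frac{409}{988})^2*(e_{34})^2 = \frac{81}{61009}*(+1) + \frac{6561}{61009}*(+1) + \frac{167281}{976144}*(-1) = -\frac{1}{16} (each basis 2-blade squares to minus the product of its generators' squares); cross terms between blades sharing an index anticommute and cancel. So B^2 = -\frac{1}{16}.
Answer: rotation, certificate B^2 = -\frac{1}{16}. Check the certificate: B^2 = -\frac{1}{16}, and that sign is decisive whatever form B takes.


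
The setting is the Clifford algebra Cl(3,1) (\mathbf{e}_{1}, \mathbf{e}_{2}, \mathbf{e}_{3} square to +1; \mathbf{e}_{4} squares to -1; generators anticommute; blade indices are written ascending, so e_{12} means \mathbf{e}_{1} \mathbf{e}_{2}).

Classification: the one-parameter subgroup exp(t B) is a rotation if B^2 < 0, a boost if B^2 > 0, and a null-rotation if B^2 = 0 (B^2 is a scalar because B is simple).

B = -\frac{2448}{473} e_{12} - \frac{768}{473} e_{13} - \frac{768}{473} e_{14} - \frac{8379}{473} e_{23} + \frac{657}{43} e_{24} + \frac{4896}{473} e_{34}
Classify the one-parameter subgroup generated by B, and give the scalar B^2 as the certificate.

B^2 term by term: the squares give (-\frac{2448}{473})^2*(e_{12})^2 + (-\frac{768}{473})^2*(e_{13})^2 + (-\frac{768}{473})^2*(e_{14})^2 + (-\frac{8379}{473})^2*(e_{23})^2 + (\frac{657}{43})^2*(e_{24})^2 + (\frac{4896}{473})^2*(e_{34})^2 = \frac{5992704}{223729}*(-1) + \frac{589824}{223729}*(-1) + \frac{589824}{223729}*(+1) + \frac{70207641}{223729}*(-1) + \frac{431649}{1849}*(+1) + \frac{23970816}{223729}*(+1) = 0 (each basis 2-blade squares to minus the product of its generators' squares); cross terms between blades sharing an index anticommute and cancel; the commuting (index-disjoint) pairs give grade-4 terms 2*c*c'*(blade product), which cancel blade by blade — e_{1234}: -\frac{23970816}{223729} + \frac{1009152}{20339} + \frac{12870144}{223729} = 0 — confirming B is simple. So B^2 = 0.
Answer: null-rotation, certificate B^2 = 0. Certificate logic: 0 is a conjugation-invariant scalar, so its sign fixes rotation versus boost versus null-rotation outright.


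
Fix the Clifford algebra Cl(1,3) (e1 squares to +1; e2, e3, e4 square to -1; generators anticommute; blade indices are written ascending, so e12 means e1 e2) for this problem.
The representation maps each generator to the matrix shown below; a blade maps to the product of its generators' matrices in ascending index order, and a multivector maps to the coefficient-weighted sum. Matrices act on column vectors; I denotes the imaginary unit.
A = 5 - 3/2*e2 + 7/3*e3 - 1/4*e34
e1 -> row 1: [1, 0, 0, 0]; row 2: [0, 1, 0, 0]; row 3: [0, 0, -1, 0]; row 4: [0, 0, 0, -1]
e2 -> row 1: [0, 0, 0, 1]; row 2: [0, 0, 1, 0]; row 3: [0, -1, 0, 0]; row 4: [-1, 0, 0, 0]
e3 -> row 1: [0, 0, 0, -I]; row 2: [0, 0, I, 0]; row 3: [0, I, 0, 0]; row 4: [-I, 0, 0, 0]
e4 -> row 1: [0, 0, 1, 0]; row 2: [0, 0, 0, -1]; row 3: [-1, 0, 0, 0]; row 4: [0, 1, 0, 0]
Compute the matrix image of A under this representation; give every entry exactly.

Bivector images (products of the table entries): rho(e34) = rho(e3)rho(e4) = row 1: [0, -I, 0, 0]; row 2: [-I, 0, 0, 0]; row 3: [0, 0, 0, -I]; row 4: [0, 0, -I, 0].
M = (5)*1 + (-3/2)*rho(e2) + (7/3)*rho(e3) + (-1/4)*rho(e34), summed entrywise (1 is the identity matrix):
Answer: row 1: [5, I/4, 0, -3/2 - 7*I/3]; row 2: [I/4, 5, -3/2 + 7*I/3, 0]; row 3: [0, 3/2 + 7*I/3, 5, I/4]; row 4: [3/2 - 7*I/3, 0, I/4, 5]


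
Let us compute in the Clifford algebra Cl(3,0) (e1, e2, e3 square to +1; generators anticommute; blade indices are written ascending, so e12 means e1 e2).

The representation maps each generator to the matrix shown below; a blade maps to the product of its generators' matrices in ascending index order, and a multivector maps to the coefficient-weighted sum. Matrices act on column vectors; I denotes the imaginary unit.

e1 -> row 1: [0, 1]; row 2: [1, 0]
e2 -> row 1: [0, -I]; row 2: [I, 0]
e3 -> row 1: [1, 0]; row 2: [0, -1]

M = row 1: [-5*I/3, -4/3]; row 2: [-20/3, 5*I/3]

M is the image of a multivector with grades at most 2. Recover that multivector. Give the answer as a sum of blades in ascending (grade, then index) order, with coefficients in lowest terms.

Method: 1, rho(e1), rho(e2), rho(e3) form a trace-orthogonal basis of the 2x2 complex matrices (tr(X Y) = 2 if X = Y, else 0), so M = m0*1 + m1*rho(e1) + m2*rho(e2) + m3*rho(e3) with m0 = tr(M)/2 = 0, m1 = tr(M rho(e1))/2 = -4, m2 = tr(M rho(e2))/2 = 8*I/3, m3 = tr(M rho(e3))/2 = -5*I/3.
Multiplying table entries, the bivector images are rho(e12) = I*rho(e3), rho(e13) = -I*rho(e2), rho(e23) = I*rho(e1); with real blade coefficients the real parts of m0..m3 are the coefficients of 1, e1, e2, e3 and the imaginary parts give the bivectors (e23: Im m1, e13: -Im m2, e12: Im m3).
Answer: -4*e1 - 5/3*e12 - 8/3*e13


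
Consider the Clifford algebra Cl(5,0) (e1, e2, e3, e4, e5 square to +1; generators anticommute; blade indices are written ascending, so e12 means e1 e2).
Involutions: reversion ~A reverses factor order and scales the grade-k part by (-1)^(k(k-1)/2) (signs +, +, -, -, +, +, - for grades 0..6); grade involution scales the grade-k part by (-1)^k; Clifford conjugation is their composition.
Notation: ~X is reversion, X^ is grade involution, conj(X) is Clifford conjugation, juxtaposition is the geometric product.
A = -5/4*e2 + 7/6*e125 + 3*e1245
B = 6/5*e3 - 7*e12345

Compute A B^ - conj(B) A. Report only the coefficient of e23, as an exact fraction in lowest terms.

first term: 21*e3 + 3/2*e23 - 49/6*e34 + 7/5*e1235 + 35/4*e1345 - 18/5*e12345
second term: 21*e3 - 3/2*e23 - 49/6*e34 - 7/5*e1235 + 35/4*e1345 - 18/5*e12345
Answer: 3


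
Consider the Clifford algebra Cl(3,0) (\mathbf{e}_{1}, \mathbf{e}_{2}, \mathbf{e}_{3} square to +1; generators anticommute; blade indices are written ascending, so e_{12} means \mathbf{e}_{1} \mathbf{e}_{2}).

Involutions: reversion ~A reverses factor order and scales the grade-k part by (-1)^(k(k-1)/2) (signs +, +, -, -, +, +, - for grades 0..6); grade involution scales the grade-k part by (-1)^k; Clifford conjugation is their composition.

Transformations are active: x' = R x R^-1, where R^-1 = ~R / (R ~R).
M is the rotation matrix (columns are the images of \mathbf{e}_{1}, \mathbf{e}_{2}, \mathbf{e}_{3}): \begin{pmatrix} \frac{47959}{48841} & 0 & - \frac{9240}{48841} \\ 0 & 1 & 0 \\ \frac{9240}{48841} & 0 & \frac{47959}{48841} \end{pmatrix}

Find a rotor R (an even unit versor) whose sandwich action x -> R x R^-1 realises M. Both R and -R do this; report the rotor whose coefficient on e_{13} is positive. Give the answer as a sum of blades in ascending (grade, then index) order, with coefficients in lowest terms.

Method: write R = a + b12*e_{12} + b13*e_{13} + b23*e_{23} with a^2 + b12^2 + b13^2 + b23^2 = 1 (so R^-1 = ~R). Expanding the columns R e_j ~R gives tr M = 4a^2 - 1 and, from the antisymmetric part, M21 - M12 = -4a*b12, M13 - M31 = 4a*b13, M32 - M23 = -4a*b23.
Here tr M = \frac{144759}{48841}, so a^2 = (1 + tr M)/4 = \frac{48400}{48841} and a = ±\frac{220}{221}. Taking a = \frac{220}{221}: M21 - M12 = 0, M13 - M31 = -\frac{18480}{48841}, M32 - M23 = 0, giving b12 = 0, b13 = -\frac{21}{221}, b23 = 0, i.e. R = \frac{220}{221} - \frac{21}{221} e_{13}.
Its e_{13} coefficient is negative, so report the other preimage -R.
Answer: -\frac{220}{221} + \frac{21}{221} e_{13}. Key observation: the double cover Spin(3) -> SO(3) sends R and -R to the same matrix (trace \frac{144759}{48841} here), so the stated sign of the e_{13} coefficient is what selects one sheet.


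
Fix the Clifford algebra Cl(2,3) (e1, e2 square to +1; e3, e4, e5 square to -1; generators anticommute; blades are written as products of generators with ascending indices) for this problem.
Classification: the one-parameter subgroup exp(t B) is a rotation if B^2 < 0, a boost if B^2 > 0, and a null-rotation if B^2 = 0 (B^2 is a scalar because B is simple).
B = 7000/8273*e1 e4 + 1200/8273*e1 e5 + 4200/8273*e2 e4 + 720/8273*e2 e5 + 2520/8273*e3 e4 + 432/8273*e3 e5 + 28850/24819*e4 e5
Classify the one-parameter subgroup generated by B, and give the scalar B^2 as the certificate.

B^2 term by term: the squares give (7000/8273)^2*(e1 e4)^2 + (1200/8273)^2*(e1 e5)^2 + (4200/8273)^2*(e2 e4)^2 + (720/8273)^2*(e2 e5)^2 + (2520/8273)^2*(e3 e4)^2 + (432/8273)^2*(e3 e5)^2 + (28850/24819)^2*(e4 e5)^2 = 49000000/68442529*(+1) + 1440000/68442529*(+1) + 17640000/68442529*(+1) + 518400/68442529*(+1) + 6350400/68442529*(-1) + 186624/68442529*(-1) + 832322500/615982761*(-1) = -4/9 (each basis 2-blade squares to minus the product of its generators' squares); cross terms between blades sharing an index anticommute and cancel; the commuting (index-disjoint) pairs give grade-4 terms 2*c*c'*(blade product), which cancel blade by blade — e1 e2 e4 e5: -10080000/68442529 + 10080000/68442529 = 0; e1 e3 e4 e5: -6048000/68442529 + 6048000/68442529 = 0; e2 e3 e4 e5: -3628800/68442529 + 3628800/68442529 = 0 — confirming B is simple. So B^2 = -4/9.
Answer: rotation, certificate B^2 = -4/9. Certificate logic: -4/9 is a conjugation-invariant scalar, so its sign fixes rotation versus boost versus null-rotation outright.


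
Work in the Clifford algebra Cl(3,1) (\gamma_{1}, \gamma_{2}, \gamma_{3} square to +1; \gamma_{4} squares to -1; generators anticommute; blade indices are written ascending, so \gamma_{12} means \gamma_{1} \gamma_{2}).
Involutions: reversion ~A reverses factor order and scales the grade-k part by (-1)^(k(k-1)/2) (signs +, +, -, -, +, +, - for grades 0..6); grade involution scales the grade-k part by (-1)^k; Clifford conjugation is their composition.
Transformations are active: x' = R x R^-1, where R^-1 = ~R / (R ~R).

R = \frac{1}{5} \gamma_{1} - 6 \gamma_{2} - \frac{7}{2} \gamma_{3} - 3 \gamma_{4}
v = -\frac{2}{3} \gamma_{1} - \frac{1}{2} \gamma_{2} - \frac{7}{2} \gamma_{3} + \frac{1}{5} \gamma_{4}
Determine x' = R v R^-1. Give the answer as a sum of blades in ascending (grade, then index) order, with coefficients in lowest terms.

~R = \frac{1}{5} \gamma_{1} - 6 \gamma_{2} - \frac{7}{2} \gamma_{3} - 3 \gamma_{4}, and R ~R = \frac{3929}{100}, so R^-1 = ~R / (\frac{3929}{100}).
R v = \frac{943}{60} - \frac{41}{10} \gamma_{12} - \frac{91}{30} \gamma_{13} - \frac{49}{25} \gamma_{14} + \frac{77}{4} \gamma_{23} - \frac{27}{10} \gamma_{24} - \frac{56}{5} \gamma_{34}
Answer: \frac{3248}{3929} \gamma_{1} - \frac{33791}{7858} \gamma_{2} + \frac{16499}{23574} \gamma_{3} - \frac{51079}{19645} \gamma_{4}
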